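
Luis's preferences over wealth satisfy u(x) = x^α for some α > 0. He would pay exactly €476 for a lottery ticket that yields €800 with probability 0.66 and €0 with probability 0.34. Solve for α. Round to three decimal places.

Since u(0) = 0, the lottery's EU is 0.66·800^α.
Equating: 476^α = 0.66·800^α, i.e. 0.5950^α = 0.66.
α = ln(0.66) / ln(476/800) = -0.415515/-0.519194 ≈ 0.800.

α ≈ 0.800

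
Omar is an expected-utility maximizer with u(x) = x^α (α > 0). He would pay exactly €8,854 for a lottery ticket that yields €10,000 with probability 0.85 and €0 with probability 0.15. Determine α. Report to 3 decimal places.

EU(lottery) = 0.85·10000^α + 0.15·0 = 0.85·10000^α.
Equating: 8854^α = 0.85·10000^α, i.e. 0.8854^α = 0.85.
α = ln(0.85) / ln(8854/10000) = -0.162519/-0.121716 ≈ 1.335.

α ≈ 1.335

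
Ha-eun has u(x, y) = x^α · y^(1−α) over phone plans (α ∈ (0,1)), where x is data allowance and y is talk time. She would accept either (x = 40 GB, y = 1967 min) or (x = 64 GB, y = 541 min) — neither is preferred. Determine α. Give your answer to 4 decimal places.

Indifference: 40^α · 1967^(1−α) = 64^α · 541^(1−α).
(40/64)^α = (541/1967)^(1−α); take logs: α·ln(40/64) = (1−α)·ln(541/1967), i.e. α·-0.4700036 = (1−α)·-1.2908455.
Thus α·(-1.7608491) = -1.2908455, so α = -1.2908455/-1.7608491 ≈ 0.7331.

α ≈ 0.7331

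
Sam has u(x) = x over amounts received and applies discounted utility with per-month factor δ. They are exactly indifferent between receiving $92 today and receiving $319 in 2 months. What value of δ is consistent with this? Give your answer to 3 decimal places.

The payoff in 2 months is discounted by δ^2, so u(92) = δ^2·u(319) and δ^2 = u(92)/u(319).
With u(x) = x: δ^2 = 92/319 = 0.28840.
Hence δ = (0.28840)^(1/2) = 0.53703.

δ ≈ 0.537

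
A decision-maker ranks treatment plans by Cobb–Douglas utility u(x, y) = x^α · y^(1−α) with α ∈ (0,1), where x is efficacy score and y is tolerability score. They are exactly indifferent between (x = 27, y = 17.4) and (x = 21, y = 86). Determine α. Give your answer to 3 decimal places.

α ≈ 0.864

Set the two utilities equal: 27^α·17.4^(1−α) = 21^α·86^(1−α).
Rearrange to (27/21)^α = (86/17.4)^(1−α) and take logs: α·0.251314 = (1−α)·1.597877.
With A = 0.251314 and B = 1.597877: α·A = (1−α)·B, so α = B/(A+B) = 1.597877/1.849191 ≈ 0.864.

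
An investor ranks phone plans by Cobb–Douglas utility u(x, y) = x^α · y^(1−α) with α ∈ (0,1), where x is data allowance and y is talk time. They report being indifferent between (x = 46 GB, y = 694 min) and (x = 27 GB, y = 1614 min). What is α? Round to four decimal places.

α ≈ 0.6130

The Cobb–Douglas utilities coincide, so 46^α·694^(1−α) = 27^α·1614^(1−α).
Rearrange to (46/27)^α = (1614/694)^(1−α) and take logs: α·0.5328045 = (1−α)·0.8439989.
Thus α·(1.3768034) = 0.8439989, so α = 0.8439989/1.3768034 ≈ 0.6130.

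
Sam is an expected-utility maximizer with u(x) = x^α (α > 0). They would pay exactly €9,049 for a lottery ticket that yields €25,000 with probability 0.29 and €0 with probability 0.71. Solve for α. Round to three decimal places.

The lottery's expected utility is 0.29·u(25000) + 0.71·u(0) = 0.29·25000^α (since u(0) = 0 for α > 0).
Equating: 9049^α = 0.29·25000^α, i.e. 0.3620^α = 0.29.
Taking logs: α·ln(9049/25000) = ln(0.29), so α = -1.237874 / -1.016222 ≈ 1.218.

α ≈ 1.218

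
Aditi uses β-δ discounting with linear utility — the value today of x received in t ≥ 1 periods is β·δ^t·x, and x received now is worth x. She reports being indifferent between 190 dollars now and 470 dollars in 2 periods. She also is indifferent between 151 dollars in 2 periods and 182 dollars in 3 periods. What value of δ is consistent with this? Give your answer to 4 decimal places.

The second indifference involves only future payoffs, so β cancels: β·δ^2·151 = β·δ^3·182, giving δ = 151/182 = 0.82967.

δ ≈ 0.8297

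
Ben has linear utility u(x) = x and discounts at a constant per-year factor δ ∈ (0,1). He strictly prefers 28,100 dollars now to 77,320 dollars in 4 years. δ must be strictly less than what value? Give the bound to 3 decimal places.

δ < 0.776

Under u(x) = x this choice says 28100 > δ^4·77320.
So δ^4 < 28100/77320 = 0.36342; taking the 4th root of both positive sides preserves the inequality.
δ < (28100/77320)^(1/4) ≈ 0.776.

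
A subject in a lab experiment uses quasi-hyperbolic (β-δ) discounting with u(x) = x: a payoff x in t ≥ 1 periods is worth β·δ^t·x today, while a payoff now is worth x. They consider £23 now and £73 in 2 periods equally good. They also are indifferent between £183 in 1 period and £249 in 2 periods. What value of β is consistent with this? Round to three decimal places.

β ≈ 0.583

The second indifference involves only future payoffs, so β cancels: β·δ^1·183 = β·δ^2·249, giving δ = 183/249 = 0.73494.
The first indifference: 23 = β·δ^2·73, so β = 23/(δ^2·73) = 23/(0.54014·73) ≈ 0.583.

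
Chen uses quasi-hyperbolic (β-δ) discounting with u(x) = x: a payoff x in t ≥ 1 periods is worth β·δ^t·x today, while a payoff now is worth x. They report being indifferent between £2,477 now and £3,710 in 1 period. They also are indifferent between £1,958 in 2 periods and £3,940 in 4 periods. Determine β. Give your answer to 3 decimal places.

The second indifference involves only future payoffs, so β cancels: β·δ^2·1958 = β·δ^4·3940, giving δ^2 = 1958/3940 = 0.49695, so δ = 0.70495.
Substituting δ into 2477 = β·δ·3710: β = 2477/(2615.364) ≈ 0.947.

β ≈ 0.947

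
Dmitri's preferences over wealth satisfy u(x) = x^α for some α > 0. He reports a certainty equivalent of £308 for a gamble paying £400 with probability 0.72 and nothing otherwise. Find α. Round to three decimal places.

α ≈ 1.257

Since u(0) = 0, the lottery's EU is 0.72·400^α.
Equating: 308^α = 0.72·400^α, i.e. 0.7700^α = 0.72.
α = ln(0.72) / ln(308/400) = -0.328504/-0.261365 ≈ 1.257.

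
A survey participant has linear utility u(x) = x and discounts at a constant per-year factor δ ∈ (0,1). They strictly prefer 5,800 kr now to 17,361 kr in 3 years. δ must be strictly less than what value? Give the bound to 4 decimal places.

δ < 0.6939

Under u(x) = x this choice says 5800 > δ^3·17361.
Hence δ^3 < 5800/17361 = 0.33408, and x ↦ x^(1/3) is increasing on (0,∞).
δ < (5800/17361)^(1/3) ≈ 0.6939.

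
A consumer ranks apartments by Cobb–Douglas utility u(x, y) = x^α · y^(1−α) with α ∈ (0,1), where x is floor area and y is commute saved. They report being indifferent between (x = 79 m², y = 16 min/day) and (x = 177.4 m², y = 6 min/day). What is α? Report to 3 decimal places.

The Cobb–Douglas utilities coincide, so 79^α·16^(1−α) = 177.4^α·6^(1−α).
Taking logs: α·ln 79 + (1−α)·ln 16 = α·ln 177.4 + (1−α)·ln 6, i.e. α·-0.808959 = (1−α)·-0.980829.
With A = -0.808959 and B = -0.980829: α·A = (1−α)·B, so α = B/(A+B) = -0.980829/-1.789788 ≈ 0.548.

α ≈ 0.548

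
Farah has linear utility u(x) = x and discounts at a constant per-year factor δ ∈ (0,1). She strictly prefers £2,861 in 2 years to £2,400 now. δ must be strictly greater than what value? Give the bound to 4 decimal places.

δ > 0.9159

Under u(x) = x this choice says 2400 < δ^2·2861.
Hence δ^2 > 2400/2861 = 0.83887, and x ↦ x^(1/2) is increasing on (0,∞).
δ > (2400/2861)^(1/2) ≈ 0.9159.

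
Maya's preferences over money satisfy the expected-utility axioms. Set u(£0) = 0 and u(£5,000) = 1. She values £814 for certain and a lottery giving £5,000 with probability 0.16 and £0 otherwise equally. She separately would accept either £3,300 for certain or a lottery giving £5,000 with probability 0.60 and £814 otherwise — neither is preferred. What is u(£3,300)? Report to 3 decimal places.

First, u(£814) = 0.16·u(£5,000) + 0.84·u(£0) = 0.16.
The second indifference gives u(£3,300) = 0.60·u(£5,000) + 0.40·u(£814) = 0.60·1.00 + 0.40·0.16 = 0.6640.

0.664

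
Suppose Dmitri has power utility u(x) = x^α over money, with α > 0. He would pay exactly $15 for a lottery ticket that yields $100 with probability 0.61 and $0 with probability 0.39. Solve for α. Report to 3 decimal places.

Since u(0) = 0, the lottery's EU is 0.61·100^α.
Setting u(15) equal to that: 15^α = 0.61·100^α ⇒ (15/100)^α = 0.61.
α = ln(0.61) / ln(15/100) = -0.494296/-1.897120 ≈ 0.261.

α ≈ 0.261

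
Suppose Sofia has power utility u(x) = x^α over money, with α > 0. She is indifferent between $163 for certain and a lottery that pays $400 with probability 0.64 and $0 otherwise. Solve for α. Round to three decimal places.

α ≈ 0.497

The lottery's expected utility is 0.64·u(400) + 0.36·u(0) = 0.64·400^α (since u(0) = 0 for α > 0).
Indifference: 163^α = 0.64·400^α, so (163/400)^α = 0.64.
Take logs: α = ln 0.64 / ln(163/400) ≈ 0.49714.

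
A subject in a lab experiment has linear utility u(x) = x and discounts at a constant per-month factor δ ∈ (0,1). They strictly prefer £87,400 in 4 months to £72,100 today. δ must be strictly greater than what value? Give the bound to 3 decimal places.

δ > 0.953

Comparing present values: 72100 < δ^4·87400.
So δ^4 > 72100/87400 = 0.82494; taking the 4th root of both positive sides preserves the inequality.
δ > 0.82494^(1/4) = 0.953.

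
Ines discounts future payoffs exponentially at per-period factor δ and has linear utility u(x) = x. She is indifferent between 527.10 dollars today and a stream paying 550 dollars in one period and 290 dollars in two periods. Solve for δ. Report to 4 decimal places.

Present value of the stream is 550·δ + 290·δ². Indifference gives 550δ + 290δ² = 527.10.
So 290δ² + 550δ − 527.10 = 0.
By the quadratic formula (taking the positive root), δ = (−550 + √913936.00) / 580 ≈ 0.7000.

δ ≈ 0.7000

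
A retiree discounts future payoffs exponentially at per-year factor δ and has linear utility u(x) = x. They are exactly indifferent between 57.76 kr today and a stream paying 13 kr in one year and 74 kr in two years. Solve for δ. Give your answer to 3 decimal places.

Present value of the stream is 13·δ + 74·δ². Indifference gives 13δ + 74δ² = 57.76.
So 74δ² + 13δ − 57.76 = 0.
The positive root is δ = [−13 + √(13² + 4·74·57.76)] / (2·74) = (−13 + 131.400)/148 ≈ 0.800.

δ ≈ 0.800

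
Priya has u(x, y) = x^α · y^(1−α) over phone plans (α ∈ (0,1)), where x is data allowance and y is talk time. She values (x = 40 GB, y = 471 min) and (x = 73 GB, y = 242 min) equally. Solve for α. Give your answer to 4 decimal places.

Indifference: 40^α · 471^(1−α) = 73^α · 242^(1−α).
Rearrange to (40/73)^α = (242/471)^(1−α) and take logs: α·-0.6015800 = (1−α)·-0.6659204.
Thus α·(-1.2675004) = -0.6659204, so α = -0.6659204/-1.2675004 ≈ 0.5254.

α ≈ 0.5254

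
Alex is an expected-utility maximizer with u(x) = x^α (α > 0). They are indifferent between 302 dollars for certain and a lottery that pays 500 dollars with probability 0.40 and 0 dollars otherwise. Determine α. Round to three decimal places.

α ≈ 1.817

Since u(0) = 0, the lottery's EU is 0.40·500^α.
Setting u(302) equal to that: 302^α = 0.40·500^α ⇒ (302/500)^α = 0.40.
Take logs: α = ln 0.40 / ln(302/500) ≈ 1.81738.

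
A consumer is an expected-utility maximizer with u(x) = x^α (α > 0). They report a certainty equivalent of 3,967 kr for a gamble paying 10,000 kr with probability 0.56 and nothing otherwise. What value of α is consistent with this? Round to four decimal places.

EU(lottery) = 0.56·10000^α + 0.44·0 = 0.56·10000^α.
Equating: 3967^α = 0.56·10000^α, i.e. 0.3967^α = 0.56.
α = ln(0.56) / ln(3967/10000) = -0.5798185/-0.9245750 ≈ 0.6271.

α ≈ 0.6271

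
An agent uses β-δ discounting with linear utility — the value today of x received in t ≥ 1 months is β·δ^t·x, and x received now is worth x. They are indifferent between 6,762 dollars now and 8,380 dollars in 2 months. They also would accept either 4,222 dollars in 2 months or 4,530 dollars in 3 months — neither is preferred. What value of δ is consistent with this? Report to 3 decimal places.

δ ≈ 0.932

The second indifference involves only future payoffs, so β cancels: β·δ^2·4222 = β·δ^3·4530, giving δ = 4222/4530 = 0.93201.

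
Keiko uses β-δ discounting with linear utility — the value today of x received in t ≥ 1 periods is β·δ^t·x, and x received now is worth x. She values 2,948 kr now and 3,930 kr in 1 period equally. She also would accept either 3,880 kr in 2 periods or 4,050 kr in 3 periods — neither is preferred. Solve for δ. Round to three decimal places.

δ ≈ 0.958

From the later pair, β·δ^2·3880 = β·δ^3·4050; dividing through, δ = 3880/4050 = 0.95802.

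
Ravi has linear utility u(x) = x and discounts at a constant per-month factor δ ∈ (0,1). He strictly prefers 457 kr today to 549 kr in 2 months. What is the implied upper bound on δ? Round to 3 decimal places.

δ < 0.912

Under u(x) = x this choice says 457 > δ^2·549.
So δ^2 < 457/549 = 0.83242; taking the square root of both positive sides preserves the inequality.
δ < 0.83242^(1/2) = 0.912.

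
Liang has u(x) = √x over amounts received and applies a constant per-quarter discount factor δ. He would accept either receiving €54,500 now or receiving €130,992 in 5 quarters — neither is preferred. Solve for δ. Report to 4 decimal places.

δ ≈ 0.9160

The payoff in 5 quarters is discounted by δ^5, so u(54500) = δ^5·u(130992) and δ^5 = u(54500)/u(130992).
With u(x) = √x: δ^5 = √54500/√130992 = √(54500/130992) = 0.64502.
Hence δ = (0.64502)^(1/5) = 0.916042.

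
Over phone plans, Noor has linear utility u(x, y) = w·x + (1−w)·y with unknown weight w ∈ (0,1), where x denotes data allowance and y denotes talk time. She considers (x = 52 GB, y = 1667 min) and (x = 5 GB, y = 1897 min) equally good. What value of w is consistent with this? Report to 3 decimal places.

w = 0.830

Indifference: w·52 + (1−w)·1667 = w·5 + (1−w)·1897.
Collecting terms: w·47 = (1−w)·230.
So w/(1−w) = 230/47 = 4.8936, giving w = 230/(47+230) = 0.830.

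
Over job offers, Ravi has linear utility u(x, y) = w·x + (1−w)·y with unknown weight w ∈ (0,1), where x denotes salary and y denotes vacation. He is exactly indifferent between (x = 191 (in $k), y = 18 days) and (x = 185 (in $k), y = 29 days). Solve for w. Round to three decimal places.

Equating utilities: w·191 + (1−w)·18 = w·185 + (1−w)·29.
Collecting terms: w·6 = (1−w)·11.
So w/(1−w) = 11/6 = 1.8333, giving w = 11/(6+11) = 0.647.

w = 0.647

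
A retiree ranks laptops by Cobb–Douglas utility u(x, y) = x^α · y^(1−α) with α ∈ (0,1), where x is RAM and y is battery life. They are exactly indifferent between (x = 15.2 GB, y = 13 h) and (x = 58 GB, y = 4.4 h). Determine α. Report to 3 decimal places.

Indifference: 15.2^α · 13^(1−α) = 58^α · 4.4^(1−α).
Taking logs: α·ln 15.2 + (1−α)·ln 13 = α·ln 58 + (1−α)·ln 4.4, i.e. α·-1.339148 = (1−α)·-1.083345.
Thus α·(-2.422493) = -1.083345, so α = -1.083345/-2.422493 ≈ 0.447.

α ≈ 0.447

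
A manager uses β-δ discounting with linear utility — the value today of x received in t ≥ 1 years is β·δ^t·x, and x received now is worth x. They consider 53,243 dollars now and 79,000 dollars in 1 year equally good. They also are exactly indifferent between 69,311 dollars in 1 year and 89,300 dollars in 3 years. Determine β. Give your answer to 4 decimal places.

The second indifference involves only future payoffs, so β cancels: β·δ^1·69311 = β·δ^3·89300, giving δ^2 = 69311/89300 = 0.77616, so δ = 0.88100.
Substituting δ into 53243 = β·δ·79000: β = 53243/(69598.911) ≈ 0.7650.

β ≈ 0.7650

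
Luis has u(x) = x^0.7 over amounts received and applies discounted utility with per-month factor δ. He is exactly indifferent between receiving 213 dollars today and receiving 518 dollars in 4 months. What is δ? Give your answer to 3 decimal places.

Indifference means u(213) = δ^4 · u(518), so δ^4 = u(213)/u(518).
With u(x) = x^0.7: δ^4 = 213^0.7/518^0.7 = (213/518)^0.7 = 0.53683.
Hence δ = (0.53683)^(1/4) = 0.85597.

δ ≈ 0.856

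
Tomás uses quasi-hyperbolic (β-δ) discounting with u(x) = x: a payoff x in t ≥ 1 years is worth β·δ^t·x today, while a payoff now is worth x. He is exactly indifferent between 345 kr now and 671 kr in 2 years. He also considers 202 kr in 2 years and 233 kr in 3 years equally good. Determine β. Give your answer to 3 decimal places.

From the later pair, β·δ^2·202 = β·δ^3·233; dividing through, δ = 202/233 = 0.86695.
Substituting δ into 345 = β·δ^2·671: β = 345/(504.328) ≈ 0.684.

β ≈ 0.684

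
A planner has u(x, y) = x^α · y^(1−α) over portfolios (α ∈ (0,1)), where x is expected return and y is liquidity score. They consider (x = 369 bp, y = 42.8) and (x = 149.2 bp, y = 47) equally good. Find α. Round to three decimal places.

α ≈ 0.094

Indifference: 369^α · 42.8^(1−α) = 149.2^α · 47^(1−α).
Taking logs: α·ln 369 + (1−α)·ln 42.8 = α·ln 149.2 + (1−α)·ln 47, i.e. α·0.905509 = (1−α)·0.093609.
Thus α·(0.999118) = 0.093609, so α = 0.093609/0.999118 ≈ 0.094.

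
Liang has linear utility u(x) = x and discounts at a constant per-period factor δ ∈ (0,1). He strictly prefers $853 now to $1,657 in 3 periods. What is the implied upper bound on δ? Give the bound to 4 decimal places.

δ < 0.8014

The preference means 853 > δ^3·1657.
Hence δ^3 < 853/1657 = 0.51479, and x ↦ x^(1/3) is increasing on (0,∞).
δ < (853/1657)^(1/3) ≈ 0.8014.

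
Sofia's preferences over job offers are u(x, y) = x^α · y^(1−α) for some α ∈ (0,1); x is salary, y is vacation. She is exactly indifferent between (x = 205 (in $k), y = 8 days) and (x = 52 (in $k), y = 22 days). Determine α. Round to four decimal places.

Indifference: 205^α · 8^(1−α) = 52^α · 22^(1−α).
Rearrange to (205/52)^α = (22/8)^(1−α) and take logs: α·1.3717663 = (1−α)·1.0116009.
So α/(1−α) = (1.0116009)/(1.3717663) = 0.7374441, and α = 0.7374441/1.7374441 ≈ 0.4244.

α ≈ 0.4244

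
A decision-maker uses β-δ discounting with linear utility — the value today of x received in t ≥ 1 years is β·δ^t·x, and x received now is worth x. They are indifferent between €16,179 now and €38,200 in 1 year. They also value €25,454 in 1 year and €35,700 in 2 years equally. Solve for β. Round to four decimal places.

The second indifference involves only future payoffs, so β cancels: β·δ^1·25454 = β·δ^2·35700, giving δ = 25454/35700 = 0.71300.
Now use the now-vs-future pair: 16179 = β·δ·38200 gives β = 16179/(0.71300·38200) ≈ 0.5940.

β ≈ 0.5940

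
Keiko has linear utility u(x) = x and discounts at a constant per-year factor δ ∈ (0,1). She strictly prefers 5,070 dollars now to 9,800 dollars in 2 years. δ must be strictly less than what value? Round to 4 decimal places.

The preference means 5070 > δ^2·9800.
So δ^2 < 5070/9800 = 0.51735; taking the square root of both positive sides preserves the inequality.
δ < 0.51735^(1/2) = 0.7193.

δ < 0.7193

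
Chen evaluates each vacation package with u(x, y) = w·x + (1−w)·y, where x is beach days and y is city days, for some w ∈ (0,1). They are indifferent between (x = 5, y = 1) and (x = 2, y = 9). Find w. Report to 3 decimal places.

Indifference: w·5 + (1−w)·1 = w·2 + (1−w)·9.
Rearranging, 3·w − 8·(1−w) = 0.
The marginal rate of substitution is 8/3, so w = 8/(3+8) = 0.727.

w = 0.727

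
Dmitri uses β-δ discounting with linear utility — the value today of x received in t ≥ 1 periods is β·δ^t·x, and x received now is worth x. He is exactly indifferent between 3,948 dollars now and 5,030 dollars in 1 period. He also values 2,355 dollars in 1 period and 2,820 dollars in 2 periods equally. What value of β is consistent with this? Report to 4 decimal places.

β ≈ 0.9399

From the later pair, β·δ^1·2355 = β·δ^2·2820; dividing through, δ = 2355/2820 = 0.83511.
The first indifference: 3948 = β·δ·5030, so β = 3948/(δ·5030) = 3948/(0.83511·5030) ≈ 0.9399.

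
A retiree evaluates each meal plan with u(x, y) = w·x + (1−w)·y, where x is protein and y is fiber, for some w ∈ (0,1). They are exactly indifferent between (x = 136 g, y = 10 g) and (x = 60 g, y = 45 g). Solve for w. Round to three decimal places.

w = 0.315

Indifference: w·136 + (1−w)·10 = w·60 + (1−w)·45.
Rearranging, 76·w − 35·(1−w) = 0.
The marginal rate of substitution is 35/76, so w = 35/(76+35) = 0.315.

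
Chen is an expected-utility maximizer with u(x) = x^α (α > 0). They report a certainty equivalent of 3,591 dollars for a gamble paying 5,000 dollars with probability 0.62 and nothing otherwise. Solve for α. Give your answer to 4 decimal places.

The lottery's expected utility is 0.62·u(5000) + 0.38·u(0) = 0.62·5000^α (since u(0) = 0 for α > 0).
Equating: 3591^α = 0.62·5000^α, i.e. 0.7182^α = 0.62.
Take logs: α = ln 0.62 / ln(3591/5000) ≈ 1.444186.

α ≈ 1.4442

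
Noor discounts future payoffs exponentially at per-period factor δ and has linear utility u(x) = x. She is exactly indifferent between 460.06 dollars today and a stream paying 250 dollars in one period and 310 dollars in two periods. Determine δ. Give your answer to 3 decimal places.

Equating present values: 460.06 = 250δ + 310δ².
That is, 310δ² + 250δ − 460.06 = 0, a quadratic in δ.
The positive root is δ = [−250 + √(250² + 4·310·460.06)] / (2·310) = (−250 + 795.597)/620 ≈ 0.880.

δ ≈ 0.880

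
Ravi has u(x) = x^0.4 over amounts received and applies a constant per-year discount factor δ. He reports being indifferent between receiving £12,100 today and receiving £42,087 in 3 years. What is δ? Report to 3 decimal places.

δ ≈ 0.847

Indifference means u(12100) = δ^3 · u(42087), so δ^3 = u(12100)/u(42087).
Since u(x) = x^0.4, δ^3 = (12100/42087)^0.4 = 0.28750^0.4 = 0.60737.
So δ = 0.60737^(1/3) ≈ 0.847.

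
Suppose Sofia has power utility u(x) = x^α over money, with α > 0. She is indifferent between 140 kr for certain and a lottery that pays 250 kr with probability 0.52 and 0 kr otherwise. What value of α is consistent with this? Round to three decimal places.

The lottery's expected utility is 0.52·u(250) + 0.48·u(0) = 0.52·250^α (since u(0) = 0 for α > 0).
Setting u(140) equal to that: 140^α = 0.52·250^α ⇒ (140/250)^α = 0.52.
α = ln(0.52) / ln(140/250) = -0.653926/-0.579818 ≈ 1.128.

α ≈ 1.128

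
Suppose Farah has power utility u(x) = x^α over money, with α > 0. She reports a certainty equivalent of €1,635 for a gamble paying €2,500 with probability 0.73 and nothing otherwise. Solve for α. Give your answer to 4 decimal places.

Since u(0) = 0, the lottery's EU is 0.73·2500^α.
Setting u(1635) equal to that: 1635^α = 0.73·2500^α ⇒ (1635/2500)^α = 0.73.
Taking logs: α·ln(1635/2500) = ln(0.73), so α = -0.3147107 / -0.4246479 ≈ 0.7411.

α ≈ 0.7411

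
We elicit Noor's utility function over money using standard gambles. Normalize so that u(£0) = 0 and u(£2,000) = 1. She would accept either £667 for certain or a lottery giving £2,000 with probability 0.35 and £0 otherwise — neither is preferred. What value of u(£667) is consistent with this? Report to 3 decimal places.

u(£667) equals the lottery's expected utility: 0.35·1 + 0.65·0 = 0.35.

0.350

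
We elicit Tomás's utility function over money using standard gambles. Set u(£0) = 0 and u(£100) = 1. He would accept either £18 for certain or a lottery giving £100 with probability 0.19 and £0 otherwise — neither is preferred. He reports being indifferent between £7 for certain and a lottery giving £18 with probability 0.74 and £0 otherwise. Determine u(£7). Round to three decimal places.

0.141

The first gamble pins u(£18): it must equal 0.19·1 + 0.81·0 = 0.19.
Then u(£7) = 0.74·u(£18) + 0.26·u(£0) = 0.74·0.19 + 0.26·0.00 = 0.1406.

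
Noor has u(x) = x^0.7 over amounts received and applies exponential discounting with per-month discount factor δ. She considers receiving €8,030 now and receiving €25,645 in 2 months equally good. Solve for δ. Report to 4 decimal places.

δ ≈ 0.6660

Equating discounted utilities: u(8030) = δ^2·u(25645) ⇒ δ^2 = u(8030)/u(25645).
With u(x) = x^0.7: δ^2 = 8030^0.7/25645^0.7 = (8030/25645)^0.7 = 0.44361.
So δ = 0.44361^(1/2) ≈ 0.6660.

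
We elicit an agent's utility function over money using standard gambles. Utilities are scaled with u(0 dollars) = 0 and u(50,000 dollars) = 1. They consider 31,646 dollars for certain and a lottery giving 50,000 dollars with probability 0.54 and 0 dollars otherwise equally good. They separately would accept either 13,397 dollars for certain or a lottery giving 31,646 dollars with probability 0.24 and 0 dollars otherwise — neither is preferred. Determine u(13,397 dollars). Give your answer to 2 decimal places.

From the first indifference, u(31,646 dollars) = 0.54·u(50,000 dollars) + 0.46·u(0 dollars) = 0.54·1 + 0.46·0 = 0.54.
The second indifference gives u(13,397 dollars) = 0.24·u(31,646 dollars) + 0.76·u(0 dollars) = 0.24·0.54 + 0.76·0.00 = 0.1296.

0.13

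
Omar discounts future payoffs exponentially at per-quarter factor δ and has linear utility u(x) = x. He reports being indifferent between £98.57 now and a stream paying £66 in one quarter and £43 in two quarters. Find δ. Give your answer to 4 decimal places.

δ ≈ 0.9300

The stream is worth 66δ + 43δ² today, so 66δ + 43δ² = 98.57.
Rearranged: 43δ² + 66δ − 98.57 = 0.
δ = (−66 + √(66² + 4·43·98.57)) / (2·43) = (−66 + √21310.04) / 86 ≈ 0.9300.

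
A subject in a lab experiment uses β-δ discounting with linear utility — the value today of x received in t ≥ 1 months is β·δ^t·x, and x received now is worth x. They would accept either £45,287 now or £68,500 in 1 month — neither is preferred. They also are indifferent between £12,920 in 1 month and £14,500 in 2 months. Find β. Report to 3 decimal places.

β ≈ 0.742

Both payoffs in the second observation are in the future, so β drops out: δ^1·12920 = δ^2·14500 ⇒ δ = 12920/14500 = 0.89103.
Substituting δ into 45287 = β·δ·68500: β = 45287/(61035.862) ≈ 0.742.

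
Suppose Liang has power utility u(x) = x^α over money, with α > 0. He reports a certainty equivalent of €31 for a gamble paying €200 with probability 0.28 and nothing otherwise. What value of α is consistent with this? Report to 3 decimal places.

α ≈ 0.683

The lottery's expected utility is 0.28·u(200) + 0.72·u(0) = 0.28·200^α (since u(0) = 0 for α > 0).
Setting u(31) equal to that: 31^α = 0.28·200^α ⇒ (31/200)^α = 0.28.
Taking logs: α·ln(31/200) = ln(0.28), so α = -1.272966 / -1.864330 ≈ 0.683.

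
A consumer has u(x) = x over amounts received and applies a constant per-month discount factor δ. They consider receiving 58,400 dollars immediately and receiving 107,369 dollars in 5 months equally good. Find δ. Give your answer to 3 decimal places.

δ ≈ 0.885

Indifference means u(58400) = δ^5 · u(107369), so δ^5 = u(58400)/u(107369).
With u(x) = x: δ^5 = 58400/107369 = 0.54392.
So δ = 0.54392^(1/5) ≈ 0.885.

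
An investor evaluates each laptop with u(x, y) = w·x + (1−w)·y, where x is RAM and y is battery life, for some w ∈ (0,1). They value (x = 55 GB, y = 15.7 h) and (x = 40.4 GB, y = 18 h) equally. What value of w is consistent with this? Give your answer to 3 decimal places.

Equating utilities: w·55 + (1−w)·15.7 = w·40.4 + (1−w)·18.
Rearranging, 14.6·w − 2.3·(1−w) = 0.
Hence w = 2.3/(14.6+2.3) = 2.3/16.9 = 0.136.

w = 0.136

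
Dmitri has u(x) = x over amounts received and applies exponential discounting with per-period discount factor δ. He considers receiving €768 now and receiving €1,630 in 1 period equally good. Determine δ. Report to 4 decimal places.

δ ≈ 0.4712

The payoff in 1 period is discounted by δ, so u(768) = δ·u(1630) and δ = u(768)/u(1630).
With u(x) = x: δ = 768/1630 = 0.47117.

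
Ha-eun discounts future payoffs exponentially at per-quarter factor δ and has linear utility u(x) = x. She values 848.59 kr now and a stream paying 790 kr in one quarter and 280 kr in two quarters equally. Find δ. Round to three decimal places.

Equating present values: 848.59 = 790δ + 280δ².
Rearranged: 280δ² + 790δ − 848.59 = 0.
The positive root is δ = [−790 + √(790² + 4·280·848.59)] / (2·280) = (−790 + 1254.799)/560 ≈ 0.830.

δ ≈ 0.830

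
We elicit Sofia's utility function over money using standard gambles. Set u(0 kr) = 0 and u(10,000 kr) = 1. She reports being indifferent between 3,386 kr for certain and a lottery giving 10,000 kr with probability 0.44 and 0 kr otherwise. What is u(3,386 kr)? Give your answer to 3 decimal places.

0.440

u(3,386 kr) equals the lottery's expected utility: 0.44·1 + 0.56·0 = 0.44.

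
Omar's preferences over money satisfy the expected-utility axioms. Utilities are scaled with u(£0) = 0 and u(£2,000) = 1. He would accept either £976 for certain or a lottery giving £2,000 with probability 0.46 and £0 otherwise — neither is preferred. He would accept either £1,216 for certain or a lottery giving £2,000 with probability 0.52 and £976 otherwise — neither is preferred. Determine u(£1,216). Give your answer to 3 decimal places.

From the first indifference, u(£976) = 0.46·u(£2,000) + 0.54·u(£0) = 0.46·1 + 0.54·0 = 0.46.
Then u(£1,216) = 0.52·u(£2,000) + 0.48·u(£976) = 0.52·1.00 + 0.48·0.46 = 0.7408.

0.741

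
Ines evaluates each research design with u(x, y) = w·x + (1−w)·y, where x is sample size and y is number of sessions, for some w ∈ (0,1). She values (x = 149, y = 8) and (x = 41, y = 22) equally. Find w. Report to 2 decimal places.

w = 0.11

Indifference: w·149 + (1−w)·8 = w·41 + (1−w)·22.
Rearranging, 108·w − 14·(1−w) = 0.
The marginal rate of substitution is 14/108, so w = 14/(108+14) = 0.11.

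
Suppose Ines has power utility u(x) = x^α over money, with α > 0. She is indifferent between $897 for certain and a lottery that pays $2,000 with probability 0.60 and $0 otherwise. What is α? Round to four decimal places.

α ≈ 0.6371

Since u(0) = 0, the lottery's EU is 0.60·2000^α.
Indifference: 897^α = 0.60·2000^α, so (897/2000)^α = 0.60.
Taking logs: α·ln(897/2000) = ln(0.60), so α = -0.5108256 / -0.8018466 ≈ 0.6371.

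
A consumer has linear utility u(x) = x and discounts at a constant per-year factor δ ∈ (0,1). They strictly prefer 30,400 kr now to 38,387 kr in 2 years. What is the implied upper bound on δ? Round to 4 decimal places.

δ < 0.8899

The preference means 30400 > δ^2·38387.
Dividing by 38387: δ^2 < 0.79193. Both sides are positive, so the square root keeps the direction.
δ < 0.79193^(1/2) = 0.8899.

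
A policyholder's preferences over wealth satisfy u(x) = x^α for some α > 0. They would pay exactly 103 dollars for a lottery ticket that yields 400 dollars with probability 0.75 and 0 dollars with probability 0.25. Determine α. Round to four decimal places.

α ≈ 0.2120

Since u(0) = 0, the lottery's EU is 0.75·400^α.
Setting u(103) equal to that: 103^α = 0.75·400^α ⇒ (103/400)^α = 0.75.
Take logs: α = ln 0.75 / ln(103/400) ≈ 0.212040.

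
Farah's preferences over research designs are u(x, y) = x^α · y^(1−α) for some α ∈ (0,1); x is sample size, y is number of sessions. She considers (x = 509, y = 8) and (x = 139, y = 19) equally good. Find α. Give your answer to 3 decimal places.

α ≈ 0.400

Indifference: 509^α · 8^(1−α) = 139^α · 19^(1−α).
Rearrange to (509/139)^α = (19/8)^(1−α) and take logs: α·1.297974 = (1−α)·0.864997.
With A = 1.297974 and B = 0.864997: α·A = (1−α)·B, so α = B/(A+B) = 0.864997/2.162971 ≈ 0.400.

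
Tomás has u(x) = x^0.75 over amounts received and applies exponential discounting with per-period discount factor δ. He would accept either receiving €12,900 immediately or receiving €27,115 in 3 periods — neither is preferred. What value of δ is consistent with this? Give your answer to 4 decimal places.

δ ≈ 0.8305

Indifference means u(12900) = δ^3 · u(27115), so δ^3 = u(12900)/u(27115).
Since u(x) = x^0.75, δ^3 = (12900/27115)^0.75 = 0.47575^0.75 = 0.57284.
So δ = 0.57284^(1/3) ≈ 0.8305.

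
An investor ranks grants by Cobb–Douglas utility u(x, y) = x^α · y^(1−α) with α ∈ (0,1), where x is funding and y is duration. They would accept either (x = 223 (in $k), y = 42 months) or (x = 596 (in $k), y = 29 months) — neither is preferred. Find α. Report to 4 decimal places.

α ≈ 0.2737

The Cobb–Douglas utilities coincide, so 223^α·42^(1−α) = 596^α·29^(1−α).
Rearrange to (223/596)^α = (29/42)^(1−α) and take logs: α·-0.9830689 = (1−α)·-0.3703738.
Thus α·(-1.3534427) = -0.3703738, so α = -0.3703738/-1.3534427 ≈ 0.2737.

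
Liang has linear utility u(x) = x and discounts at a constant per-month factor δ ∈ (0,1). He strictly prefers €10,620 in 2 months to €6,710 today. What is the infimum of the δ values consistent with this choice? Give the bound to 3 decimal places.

Under u(x) = x this choice says 6710 < δ^2·10620.
Dividing by 10620: δ^2 > 0.63183. Both sides are positive, so the square root keeps the direction.
δ > (6710/10620)^(1/2) ≈ 0.795.

δ > 0.795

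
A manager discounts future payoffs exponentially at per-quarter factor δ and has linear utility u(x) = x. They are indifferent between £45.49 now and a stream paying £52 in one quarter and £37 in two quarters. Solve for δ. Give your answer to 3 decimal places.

Equating present values: 45.49 = 52δ + 37δ².
So 37δ² + 52δ − 45.49 = 0.
By the quadratic formula (taking the positive root), δ = (−52 + √9436.52) / 74 ≈ 0.610.

δ ≈ 0.610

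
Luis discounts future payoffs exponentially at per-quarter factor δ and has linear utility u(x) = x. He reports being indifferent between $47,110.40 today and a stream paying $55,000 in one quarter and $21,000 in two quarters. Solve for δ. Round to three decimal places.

δ ≈ 0.680

Present value of the stream is 55000·δ + 21000·δ². Indifference gives 55000δ + 21000δ² = 47110.40.
So 21000δ² + 55000δ − 47110.40 = 0.
δ = (−55000 + √(55000² + 4·21000·47110.40)) / (2·21000) = (−55000 + √6982273600.00) / 42000 ≈ 0.680.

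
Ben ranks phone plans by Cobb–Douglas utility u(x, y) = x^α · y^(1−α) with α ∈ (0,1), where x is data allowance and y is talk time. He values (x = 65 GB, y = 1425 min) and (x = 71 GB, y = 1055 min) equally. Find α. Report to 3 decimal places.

α ≈ 0.773

The Cobb–Douglas utilities coincide, so 65^α·1425^(1−α) = 71^α·1055^(1−α).
(65/71)^α = (1055/1425)^(1−α); take logs: α·ln(65/71) = (1−α)·ln(1055/1425), i.e. α·-0.088293 = (1−α)·-0.300631.
With A = -0.088293 and B = -0.300631: α·A = (1−α)·B, so α = B/(A+B) = -0.300631/-0.388924 ≈ 0.773.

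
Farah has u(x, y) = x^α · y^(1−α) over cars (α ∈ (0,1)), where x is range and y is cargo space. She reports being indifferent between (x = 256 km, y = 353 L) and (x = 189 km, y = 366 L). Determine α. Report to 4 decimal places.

α ≈ 0.1065

The Cobb–Douglas utilities coincide, so 256^α·353^(1−α) = 189^α·366^(1−α).
Rearrange to (256/189)^α = (366/353)^(1−α) and take logs: α·0.3034304 = (1−α)·0.0361653.
Thus α·(0.3395957) = 0.0361653, so α = 0.0361653/0.3395957 ≈ 0.1065.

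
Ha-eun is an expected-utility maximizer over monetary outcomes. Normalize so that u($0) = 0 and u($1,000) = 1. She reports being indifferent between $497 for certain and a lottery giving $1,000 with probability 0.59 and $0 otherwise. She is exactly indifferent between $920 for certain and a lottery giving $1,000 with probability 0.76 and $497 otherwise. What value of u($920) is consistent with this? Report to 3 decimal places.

The first gamble pins u($497): it must equal 0.59·1 + 0.41·0 = 0.59.
The second indifference gives u($920) = 0.76·u($1,000) + 0.24·u($497) = 0.76·1.00 + 0.24·0.59 = 0.9016.

0.902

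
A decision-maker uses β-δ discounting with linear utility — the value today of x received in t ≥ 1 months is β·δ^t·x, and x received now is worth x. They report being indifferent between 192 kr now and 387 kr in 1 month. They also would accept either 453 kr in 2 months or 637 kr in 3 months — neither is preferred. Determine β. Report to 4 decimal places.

The second indifference involves only future payoffs, so β cancels: β·δ^2·453 = β·δ^3·637, giving δ = 453/637 = 0.71115.
The first indifference: 192 = β·δ·387, so β = 192/(δ·387) = 192/(0.71115·387) ≈ 0.6976.

β ≈ 0.6976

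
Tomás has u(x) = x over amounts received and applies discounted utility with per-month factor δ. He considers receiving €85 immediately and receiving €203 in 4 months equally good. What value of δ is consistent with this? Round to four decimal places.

δ ≈ 0.8044

Indifference means u(85) = δ^4 · u(203), so δ^4 = u(85)/u(203).
With u(x) = x: δ^4 = 85/203 = 0.41872.
Taking the 4th root: δ = 0.41872^(1/4) ≈ 0.8044.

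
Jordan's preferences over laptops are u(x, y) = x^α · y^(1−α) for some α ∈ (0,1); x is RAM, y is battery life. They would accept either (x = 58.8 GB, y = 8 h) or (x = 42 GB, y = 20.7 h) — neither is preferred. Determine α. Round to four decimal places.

α ≈ 0.7386

Indifference: 58.8^α · 8^(1−α) = 42^α · 20.7^(1−α).
Taking logs: α·ln 58.8 + (1−α)·ln 8 = α·ln 42 + (1−α)·ln 20.7, i.e. α·0.3364722 = (1−α)·0.9506922.
With A = 0.3364722 and B = 0.9506922: α·A = (1−α)·B, so α = B/(A+B) = 0.9506922/1.2871644 ≈ 0.7386.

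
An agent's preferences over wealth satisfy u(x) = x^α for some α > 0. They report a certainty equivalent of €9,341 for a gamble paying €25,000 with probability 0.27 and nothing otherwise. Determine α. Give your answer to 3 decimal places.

The lottery's expected utility is 0.27·u(25000) + 0.73·u(0) = 0.27·25000^α (since u(0) = 0 for α > 0).
Indifference: 9341^α = 0.27·25000^α, so (9341/25000)^α = 0.27.
Take logs: α = ln 0.27 / ln(9341/25000) ≈ 1.33000.

α ≈ 1.330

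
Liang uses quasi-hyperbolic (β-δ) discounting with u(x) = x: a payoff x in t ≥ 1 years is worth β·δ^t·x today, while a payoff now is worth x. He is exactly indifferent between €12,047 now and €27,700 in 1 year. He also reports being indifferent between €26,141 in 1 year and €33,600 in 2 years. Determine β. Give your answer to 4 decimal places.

β ≈ 0.5590

From the later pair, β·δ^1·26141 = β·δ^2·33600; dividing through, δ = 26141/33600 = 0.77801.
Substituting δ into 12047 = β·δ·27700: β = 12047/(21550.765) ≈ 0.5590.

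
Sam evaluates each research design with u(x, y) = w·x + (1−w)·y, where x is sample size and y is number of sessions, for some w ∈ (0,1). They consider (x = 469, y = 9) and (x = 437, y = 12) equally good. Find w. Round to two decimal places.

Indifference: w·469 + (1−w)·9 = w·437 + (1−w)·12.
Collecting terms: w·32 = (1−w)·3.
Hence w = 3/(32+3) = 3/35 = 0.09.

w = 0.09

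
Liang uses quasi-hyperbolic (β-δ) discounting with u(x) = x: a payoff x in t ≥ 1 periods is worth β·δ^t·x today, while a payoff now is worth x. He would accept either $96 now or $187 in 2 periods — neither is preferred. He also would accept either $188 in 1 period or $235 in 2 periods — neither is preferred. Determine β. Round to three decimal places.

β ≈ 0.802

Both payoffs in the second observation are in the future, so β drops out: δ^1·188 = δ^2·235 ⇒ δ = 188/235 = 0.80000.
The first indifference: 96 = β·δ^2·187, so β = 96/(δ^2·187) = 96/(0.64000·187) ≈ 0.802.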